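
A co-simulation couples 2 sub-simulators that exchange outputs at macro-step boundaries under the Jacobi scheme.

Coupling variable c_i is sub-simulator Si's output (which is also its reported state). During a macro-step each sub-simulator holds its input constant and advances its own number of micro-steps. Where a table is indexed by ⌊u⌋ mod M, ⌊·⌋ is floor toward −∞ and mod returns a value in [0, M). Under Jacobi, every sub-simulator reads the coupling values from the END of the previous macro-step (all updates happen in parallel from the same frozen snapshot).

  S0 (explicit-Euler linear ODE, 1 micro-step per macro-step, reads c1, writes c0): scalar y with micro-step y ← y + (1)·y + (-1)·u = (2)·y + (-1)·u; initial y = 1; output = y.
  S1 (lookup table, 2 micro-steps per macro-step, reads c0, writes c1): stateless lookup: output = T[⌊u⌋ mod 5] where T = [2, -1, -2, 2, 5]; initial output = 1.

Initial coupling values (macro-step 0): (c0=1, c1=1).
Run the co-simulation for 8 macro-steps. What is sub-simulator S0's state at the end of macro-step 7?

macro 1: S0 reads c1=1 → after 1×micro: 1; S1 reads c0=1 → after 2×micro: -1 ⇒ (c0=1, c1=-1)
macro 2: S0 reads c1=-1 → after 1×micro: 3; S1 reads c0=1 → after 2×micro: -1 ⇒ (c0=3, c1=-1)
macro 3: S0 reads c1=-1 → after 1×micro: 7; S1 reads c0=3 → after 2×micro: 2 ⇒ (c0=7, c1=2)
macro 4: S0 reads c1=2 → after 1×micro: 12; S1 reads c0=7 → after 2×micro: -2 ⇒ (c0=12, c1=-2)
macro 5: S0 reads c1=-2 → after 1×micro: 26; S1 reads c0=12 → after 2×micro: -2 ⇒ (c0=26, c1=-2)
macro 6: S0 reads c1=-2 → after 1×micro: 54; S1 reads c0=26 → after 2×micro: -1 ⇒ (c0=54, c1=-1)
macro 7: S0 reads c1=-1 → after 1×micro: 109; S1 reads c0=54 → after 2×micro: 5 ⇒ (c0=109, c1=5)
macro 8: S0 reads c1=5 → after 1×micro: 213; S1 reads c0=109 → after 2×micro: 5 ⇒ (c0=213, c1=5)

S0 state at macro-step 7 = 109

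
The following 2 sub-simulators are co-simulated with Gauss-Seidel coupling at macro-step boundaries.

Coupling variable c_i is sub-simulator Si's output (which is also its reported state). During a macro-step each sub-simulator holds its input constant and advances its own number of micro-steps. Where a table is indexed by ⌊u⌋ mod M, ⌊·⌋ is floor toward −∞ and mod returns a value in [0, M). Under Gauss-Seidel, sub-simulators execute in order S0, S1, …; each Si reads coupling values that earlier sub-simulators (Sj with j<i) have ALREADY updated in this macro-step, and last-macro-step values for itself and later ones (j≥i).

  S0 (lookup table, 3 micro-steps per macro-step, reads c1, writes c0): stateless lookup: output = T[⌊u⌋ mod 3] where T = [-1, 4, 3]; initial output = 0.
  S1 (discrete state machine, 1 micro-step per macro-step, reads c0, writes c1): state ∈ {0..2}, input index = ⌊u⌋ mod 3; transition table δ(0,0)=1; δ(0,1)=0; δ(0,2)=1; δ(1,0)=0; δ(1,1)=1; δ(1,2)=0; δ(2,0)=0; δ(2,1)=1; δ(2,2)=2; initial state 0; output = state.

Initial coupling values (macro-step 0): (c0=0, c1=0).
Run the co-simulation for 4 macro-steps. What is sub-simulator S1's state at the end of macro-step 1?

macro 1: S0 reads c1=0 → after 3×micro: -1; S1 reads c0=-1 → after 1×micro: 1 ⇒ (c0=-1, c1=1)
macro 2: S0 reads c1=1 → after 3×micro: 4; S1 reads c0=4 → after 1×micro: 1 ⇒ (c0=4, c1=1)
macro 3: S0 reads c1=1 → after 3×micro: 4; S1 reads c0=4 → after 1×micro: 1 ⇒ (c0=4, c1=1)
macro 4: S0 reads c1=1 → after 3×micro: 4; S1 reads c0=4 → after 1×micro: 1 ⇒ (c0=4, c1=1)

S1 state at macro-step 1 = 1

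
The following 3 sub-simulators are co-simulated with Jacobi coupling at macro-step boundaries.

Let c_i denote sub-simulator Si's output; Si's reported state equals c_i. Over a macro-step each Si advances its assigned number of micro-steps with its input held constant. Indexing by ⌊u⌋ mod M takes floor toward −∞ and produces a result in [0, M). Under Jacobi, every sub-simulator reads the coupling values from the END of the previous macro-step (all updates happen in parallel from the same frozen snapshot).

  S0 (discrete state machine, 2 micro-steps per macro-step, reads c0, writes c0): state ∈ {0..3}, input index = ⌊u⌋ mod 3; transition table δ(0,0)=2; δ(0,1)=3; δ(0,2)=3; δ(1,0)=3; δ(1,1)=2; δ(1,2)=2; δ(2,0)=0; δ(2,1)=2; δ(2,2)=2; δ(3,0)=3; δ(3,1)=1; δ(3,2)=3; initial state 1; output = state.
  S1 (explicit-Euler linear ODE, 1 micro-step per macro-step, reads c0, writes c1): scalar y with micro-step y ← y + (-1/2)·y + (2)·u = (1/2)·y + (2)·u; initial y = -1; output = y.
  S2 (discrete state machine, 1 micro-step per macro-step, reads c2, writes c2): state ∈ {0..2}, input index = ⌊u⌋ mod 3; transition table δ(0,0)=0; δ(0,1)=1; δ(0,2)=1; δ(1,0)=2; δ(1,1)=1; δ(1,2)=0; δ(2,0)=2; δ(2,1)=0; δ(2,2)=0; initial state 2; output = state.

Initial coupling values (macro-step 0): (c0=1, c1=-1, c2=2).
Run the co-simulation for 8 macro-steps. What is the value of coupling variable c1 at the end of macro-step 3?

c1 at macro-step 3 = 51/8

macro 1: S0 reads c0=1 → after 2×micro: 2; S1 reads c0=1 → after 1×micro: 3/2; S2 reads c2=2 → after 1×micro: 0 ⇒ (c0=2, c1=3/2, c2=0)
macro 2: S0 reads c0=2 → after 2×micro: 2; S1 reads c0=2 → after 1×micro: 19/4; S2 reads c2=0 → after 1×micro: 0 ⇒ (c0=2, c1=19/4, c2=0)
macro 3: S0 reads c0=2 → after 2×micro: 2; S1 reads c0=2 → after 1×micro: 51/8; S2 reads c2=0 → after 1×micro: 0 ⇒ (c0=2, c1=51/8, c2=0)
macro 4: S0 reads c0=2 → after 2×micro: 2; S1 reads c0=2 → after 1×micro: 115/16; S2 reads c2=0 → after 1×micro: 0 ⇒ (c0=2, c1=115/16, c2=0)
macro 5: S0 reads c0=2 → after 2×micro: 2; S1 reads c0=2 → after 1×micro: 243/32; S2 reads c2=0 → after 1×micro: 0 ⇒ (c0=2, c1=243/32, c2=0)
macro 6: S0 reads c0=2 → after 2×micro: 2; S1 reads c0=2 → after 1×micro: 499/64; S2 reads c2=0 → after 1×micro: 0 ⇒ (c0=2, c1=499/64, c2=0)
macro 7: S0 reads c0=2 → after 2×micro: 2; S1 reads c0=2 → after 1×micro: 1011/128; S2 reads c2=0 → after 1×micro: 0 ⇒ (c0=2, c1=1011/128, c2=0)
macro 8: S0 reads c0=2 → after 2×micro: 2; S1 reads c0=2 → after 1×micro: 2035/256; S2 reads c2=0 → after 1×micro: 0 ⇒ (c0=2, c1=2035/256, c2=0)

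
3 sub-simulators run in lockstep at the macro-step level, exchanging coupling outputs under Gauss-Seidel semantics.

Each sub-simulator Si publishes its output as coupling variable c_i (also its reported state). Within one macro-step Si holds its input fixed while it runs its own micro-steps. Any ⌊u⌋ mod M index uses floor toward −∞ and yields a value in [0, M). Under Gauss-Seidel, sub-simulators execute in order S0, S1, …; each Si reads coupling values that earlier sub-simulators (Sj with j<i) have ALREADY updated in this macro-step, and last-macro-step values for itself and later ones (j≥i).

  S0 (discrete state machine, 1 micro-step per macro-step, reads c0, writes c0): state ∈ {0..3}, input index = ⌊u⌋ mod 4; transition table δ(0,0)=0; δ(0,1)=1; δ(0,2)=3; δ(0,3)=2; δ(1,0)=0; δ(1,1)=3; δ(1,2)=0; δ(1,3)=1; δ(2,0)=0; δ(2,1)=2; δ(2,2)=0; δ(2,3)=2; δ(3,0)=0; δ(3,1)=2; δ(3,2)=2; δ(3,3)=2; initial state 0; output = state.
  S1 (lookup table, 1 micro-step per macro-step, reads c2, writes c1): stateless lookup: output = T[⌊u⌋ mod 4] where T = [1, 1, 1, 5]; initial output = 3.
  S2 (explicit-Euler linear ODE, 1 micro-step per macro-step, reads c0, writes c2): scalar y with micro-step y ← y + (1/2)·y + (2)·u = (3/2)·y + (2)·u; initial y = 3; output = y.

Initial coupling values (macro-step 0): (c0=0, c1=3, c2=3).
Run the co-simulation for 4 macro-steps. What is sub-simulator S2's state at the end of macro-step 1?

S2 state at macro-step 1 = 9/2

macro 1: S0 reads c0=0 → after 1×micro: 0; S1 reads c2=3 → after 1×micro: 5; S2 reads c0=0 → after 1×micro: 9/2 ⇒ (c0=0, c1=5, c2=9/2)
macro 2: S0 reads c0=0 → after 1×micro: 0; S1 reads c2=9/2 → after 1×micro: 1; S2 reads c0=0 → after 1×micro: 27/4 ⇒ (c0=0, c1=1, c2=27/4)
macro 3: S0 reads c0=0 → after 1×micro: 0; S1 reads c2=27/4 → after 1×micro: 1; S2 reads c0=0 → after 1×micro: 81/8 ⇒ (c0=0, c1=1, c2=81/8)
macro 4: S0 reads c0=0 → after 1×micro: 0; S1 reads c2=81/8 → after 1×micro: 1; S2 reads c0=0 → after 1×micro: 243/16 ⇒ (c0=0, c1=1, c2=243/16)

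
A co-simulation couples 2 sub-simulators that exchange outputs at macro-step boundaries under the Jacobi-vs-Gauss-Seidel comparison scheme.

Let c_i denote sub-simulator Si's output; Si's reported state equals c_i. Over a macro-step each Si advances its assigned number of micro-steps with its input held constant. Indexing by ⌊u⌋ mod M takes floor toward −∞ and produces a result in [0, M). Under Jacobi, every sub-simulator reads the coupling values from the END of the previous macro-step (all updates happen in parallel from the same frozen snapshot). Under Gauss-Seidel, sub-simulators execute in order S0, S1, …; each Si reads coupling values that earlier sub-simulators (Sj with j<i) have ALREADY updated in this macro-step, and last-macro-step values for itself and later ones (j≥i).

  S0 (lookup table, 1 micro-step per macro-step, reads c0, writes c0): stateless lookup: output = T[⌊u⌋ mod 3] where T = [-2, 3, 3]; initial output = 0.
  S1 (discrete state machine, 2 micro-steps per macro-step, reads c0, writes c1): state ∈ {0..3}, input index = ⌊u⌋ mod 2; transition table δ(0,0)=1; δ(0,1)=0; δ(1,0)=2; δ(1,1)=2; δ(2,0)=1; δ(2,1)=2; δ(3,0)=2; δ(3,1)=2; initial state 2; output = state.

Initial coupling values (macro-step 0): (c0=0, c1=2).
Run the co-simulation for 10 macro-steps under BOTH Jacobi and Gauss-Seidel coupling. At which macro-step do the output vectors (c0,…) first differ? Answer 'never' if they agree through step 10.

first divergence at macro-step: never

[Jacobi] macro 1: S0 reads c0=0 → after 1×micro: -2; S1 reads c0=0 → after 2×micro: 2 ⇒ (c0=-2, c1=2)
[Jacobi] macro 2: S0 reads c0=-2 → after 1×micro: 3; S1 reads c0=-2 → after 2×micro: 2 ⇒ (c0=3, c1=2)
[Jacobi] macro 3: S0 reads c0=3 → after 1×micro: -2; S1 reads c0=3 → after 2×micro: 2 ⇒ (c0=-2, c1=2)
[Jacobi] macro 4: S0 reads c0=-2 → after 1×micro: 3; S1 reads c0=-2 → after 2×micro: 2 ⇒ (c0=3, c1=2)
[Jacobi] macro 5: S0 reads c0=3 → after 1×micro: -2; S1 reads c0=3 → after 2×micro: 2 ⇒ (c0=-2, c1=2)
[Jacobi] macro 6: S0 reads c0=-2 → after 1×micro: 3; S1 reads c0=-2 → after 2×micro: 2 ⇒ (c0=3, c1=2)
[Jacobi] macro 7: S0 reads c0=3 → after 1×micro: -2; S1 reads c0=3 → after 2×micro: 2 ⇒ (c0=-2, c1=2)
[Jacobi] macro 8: S0 reads c0=-2 → after 1×micro: 3; S1 reads c0=-2 → after 2×micro: 2 ⇒ (c0=3, c1=2)
[Jacobi] macro 9: S0 reads c0=3 → after 1×micro: -2; S1 reads c0=3 → after 2×micro: 2 ⇒ (c0=-2, c1=2)
[Jacobi] macro 10: S0 reads c0=-2 → after 1×micro: 3; S1 reads c0=-2 → after 2×micro: 2 ⇒ (c0=3, c1=2)
[Gauss-Seidel] macro 1: S0 reads c0=0 → after 1×micro: -2; S1 reads c0=-2 → after 2×micro: 2 ⇒ (c0=-2, c1=2)
[Gauss-Seidel] macro 2: S0 reads c0=-2 → after 1×micro: 3; S1 reads c0=3 → after 2×micro: 2 ⇒ (c0=3, c1=2)
[Gauss-Seidel] macro 3: S0 reads c0=3 → after 1×micro: -2; S1 reads c0=-2 → after 2×micro: 2 ⇒ (c0=-2, c1=2)
[Gauss-Seidel] macro 4: S0 reads c0=-2 → after 1×micro: 3; S1 reads c0=3 → after 2×micro: 2 ⇒ (c0=3, c1=2)
[Gauss-Seidel] macro 5: S0 reads c0=3 → after 1×micro: -2; S1 reads c0=-2 → after 2×micro: 2 ⇒ (c0=-2, c1=2)
[Gauss-Seidel] macro 6: S0 reads c0=-2 → after 1×micro: 3; S1 reads c0=3 → after 2×micro: 2 ⇒ (c0=3, c1=2)
[Gauss-Seidel] macro 7: S0 reads c0=3 → after 1×micro: -2; S1 reads c0=-2 → after 2×micro: 2 ⇒ (c0=-2, c1=2)
[Gauss-Seidel] macro 8: S0 reads c0=-2 → after 1×micro: 3; S1 reads c0=3 → after 2×micro: 2 ⇒ (c0=3, c1=2)
[Gauss-Seidel] macro 9: S0 reads c0=3 → after 1×micro: -2; S1 reads c0=-2 → after 2×micro: 2 ⇒ (c0=-2, c1=2)
[Gauss-Seidel] macro 10: S0 reads c0=-2 → after 1×micro: 3; S1 reads c0=3 → after 2×micro: 2 ⇒ (c0=3, c1=2)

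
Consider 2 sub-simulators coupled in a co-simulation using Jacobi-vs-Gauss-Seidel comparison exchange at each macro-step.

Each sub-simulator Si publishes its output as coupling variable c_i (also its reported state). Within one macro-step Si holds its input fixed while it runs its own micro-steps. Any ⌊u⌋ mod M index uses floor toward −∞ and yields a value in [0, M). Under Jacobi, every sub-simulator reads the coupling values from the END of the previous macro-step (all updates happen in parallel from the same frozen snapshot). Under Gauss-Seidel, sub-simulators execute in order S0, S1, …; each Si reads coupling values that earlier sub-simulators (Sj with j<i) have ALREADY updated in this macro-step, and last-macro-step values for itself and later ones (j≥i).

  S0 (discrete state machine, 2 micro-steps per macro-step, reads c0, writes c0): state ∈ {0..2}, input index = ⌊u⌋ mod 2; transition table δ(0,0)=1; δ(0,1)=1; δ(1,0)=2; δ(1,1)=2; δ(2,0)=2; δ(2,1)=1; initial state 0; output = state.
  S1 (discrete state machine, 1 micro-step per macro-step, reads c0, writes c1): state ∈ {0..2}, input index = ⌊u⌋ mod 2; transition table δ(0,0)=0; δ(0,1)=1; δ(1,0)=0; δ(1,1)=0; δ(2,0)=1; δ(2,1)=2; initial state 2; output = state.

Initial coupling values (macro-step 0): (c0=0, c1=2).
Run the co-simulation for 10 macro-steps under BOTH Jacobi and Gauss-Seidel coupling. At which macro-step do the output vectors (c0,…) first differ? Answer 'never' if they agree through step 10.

[Jacobi] macro 1: S0 reads c0=0 → after 2×micro: 2; S1 reads c0=0 → after 1×micro: 1 ⇒ (c0=2, c1=1)
[Jacobi] macro 2: S0 reads c0=2 → after 2×micro: 2; S1 reads c0=2 → after 1×micro: 0 ⇒ (c0=2, c1=0)
[Jacobi] macro 3: S0 reads c0=2 → after 2×micro: 2; S1 reads c0=2 → after 1×micro: 0 ⇒ (c0=2, c1=0)
[Jacobi] macro 4: S0 reads c0=2 → after 2×micro: 2; S1 reads c0=2 → after 1×micro: 0 ⇒ (c0=2, c1=0)
[Jacobi] macro 5: S0 reads c0=2 → after 2×micro: 2; S1 reads c0=2 → after 1×micro: 0 ⇒ (c0=2, c1=0)
[Jacobi] macro 6: S0 reads c0=2 → after 2×micro: 2; S1 reads c0=2 → after 1×micro: 0 ⇒ (c0=2, c1=0)
[Jacobi] macro 7: S0 reads c0=2 → after 2×micro: 2; S1 reads c0=2 → after 1×micro: 0 ⇒ (c0=2, c1=0)
[Jacobi] macro 8: S0 reads c0=2 → after 2×micro: 2; S1 reads c0=2 → after 1×micro: 0 ⇒ (c0=2, c1=0)
[Jacobi] macro 9: S0 reads c0=2 → after 2×micro: 2; S1 reads c0=2 → after 1×micro: 0 ⇒ (c0=2, c1=0)
[Jacobi] macro 10: S0 reads c0=2 → after 2×micro: 2; S1 reads c0=2 → after 1×micro: 0 ⇒ (c0=2, c1=0)
[Gauss-Seidel] macro 1: S0 reads c0=0 → after 2×micro: 2; S1 reads c0=2 → after 1×micro: 1 ⇒ (c0=2, c1=1)
[Gauss-Seidel] macro 2: S0 reads c0=2 → after 2×micro: 2; S1 reads c0=2 → after 1×micro: 0 ⇒ (c0=2, c1=0)
[Gauss-Seidel] macro 3: S0 reads c0=2 → after 2×micro: 2; S1 reads c0=2 → after 1×micro: 0 ⇒ (c0=2, c1=0)
[Gauss-Seidel] macro 4: S0 reads c0=2 → after 2×micro: 2; S1 reads c0=2 → after 1×micro: 0 ⇒ (c0=2, c1=0)
[Gauss-Seidel] macro 5: S0 reads c0=2 → after 2×micro: 2; S1 reads c0=2 → after 1×micro: 0 ⇒ (c0=2, c1=0)
[Gauss-Seidel] macro 6: S0 reads c0=2 → after 2×micro: 2; S1 reads c0=2 → after 1×micro: 0 ⇒ (c0=2, c1=0)
[Gauss-Seidel] macro 7: S0 reads c0=2 → after 2×micro: 2; S1 reads c0=2 → after 1×micro: 0 ⇒ (c0=2, c1=0)
[Gauss-Seidel] macro 8: S0 reads c0=2 → after 2×micro: 2; S1 reads c0=2 → after 1×micro: 0 ⇒ (c0=2, c1=0)
[Gauss-Seidel] macro 9: S0 reads c0=2 → after 2×micro: 2; S1 reads c0=2 → after 1×micro: 0 ⇒ (c0=2, c1=0)
[Gauss-Seidel] macro 10: S0 reads c0=2 → after 2×micro: 2; S1 reads c0=2 → after 1×micro: 0 ⇒ (c0=2, c1=0)

first divergence at macro-step: never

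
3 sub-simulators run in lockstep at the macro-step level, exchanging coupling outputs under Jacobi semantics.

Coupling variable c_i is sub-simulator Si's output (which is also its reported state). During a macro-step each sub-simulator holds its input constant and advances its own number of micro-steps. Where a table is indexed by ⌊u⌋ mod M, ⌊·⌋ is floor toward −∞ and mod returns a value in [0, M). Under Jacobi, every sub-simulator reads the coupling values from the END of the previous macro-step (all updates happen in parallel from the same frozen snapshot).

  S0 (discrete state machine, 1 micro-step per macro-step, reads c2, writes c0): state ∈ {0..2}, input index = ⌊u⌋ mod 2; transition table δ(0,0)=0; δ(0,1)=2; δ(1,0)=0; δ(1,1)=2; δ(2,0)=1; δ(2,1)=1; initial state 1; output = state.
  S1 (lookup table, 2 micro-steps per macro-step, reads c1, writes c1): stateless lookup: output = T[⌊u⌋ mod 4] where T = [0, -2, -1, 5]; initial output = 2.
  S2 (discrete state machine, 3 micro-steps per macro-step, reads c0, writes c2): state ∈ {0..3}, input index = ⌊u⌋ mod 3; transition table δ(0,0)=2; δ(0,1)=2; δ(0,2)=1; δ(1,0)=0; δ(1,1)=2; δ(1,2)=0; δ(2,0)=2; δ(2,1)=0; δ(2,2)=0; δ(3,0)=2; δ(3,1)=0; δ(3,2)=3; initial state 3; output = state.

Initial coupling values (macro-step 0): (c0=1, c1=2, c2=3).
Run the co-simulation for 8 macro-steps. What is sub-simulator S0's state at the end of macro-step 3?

macro 1: S0 reads c2=3 → after 1×micro: 2; S1 reads c1=2 → after 2×micro: -1; S2 reads c0=1 → after 3×micro: 0 ⇒ (c0=2, c1=-1, c2=0)
macro 2: S0 reads c2=0 → after 1×micro: 1; S1 reads c1=-1 → after 2×micro: 5; S2 reads c0=2 → after 3×micro: 1 ⇒ (c0=1, c1=5, c2=1)
macro 3: S0 reads c2=1 → after 1×micro: 2; S1 reads c1=5 → after 2×micro: -2; S2 reads c0=1 → after 3×micro: 2 ⇒ (c0=2, c1=-2, c2=2)
macro 4: S0 reads c2=2 → after 1×micro: 1; S1 reads c1=-2 → after 2×micro: -1; S2 reads c0=2 → after 3×micro: 0 ⇒ (c0=1, c1=-1, c2=0)
macro 5: S0 reads c2=0 → after 1×micro: 0; S1 reads c1=-1 → after 2×micro: 5; S2 reads c0=1 → after 3×micro: 2 ⇒ (c0=0, c1=5, c2=2)
macro 6: S0 reads c2=2 → after 1×micro: 0; S1 reads c1=5 → after 2×micro: -2; S2 reads c0=0 → after 3×micro: 2 ⇒ (c0=0, c1=-2, c2=2)
macro 7: S0 reads c2=2 → after 1×micro: 0; S1 reads c1=-2 → after 2×micro: -1; S2 reads c0=0 → after 3×micro: 2 ⇒ (c0=0, c1=-1, c2=2)
macro 8: S0 reads c2=2 → after 1×micro: 0; S1 reads c1=-1 → after 2×micro: 5; S2 reads c0=0 → after 3×micro: 2 ⇒ (c0=0, c1=5, c2=2)

S0 state at macro-step 3 = 2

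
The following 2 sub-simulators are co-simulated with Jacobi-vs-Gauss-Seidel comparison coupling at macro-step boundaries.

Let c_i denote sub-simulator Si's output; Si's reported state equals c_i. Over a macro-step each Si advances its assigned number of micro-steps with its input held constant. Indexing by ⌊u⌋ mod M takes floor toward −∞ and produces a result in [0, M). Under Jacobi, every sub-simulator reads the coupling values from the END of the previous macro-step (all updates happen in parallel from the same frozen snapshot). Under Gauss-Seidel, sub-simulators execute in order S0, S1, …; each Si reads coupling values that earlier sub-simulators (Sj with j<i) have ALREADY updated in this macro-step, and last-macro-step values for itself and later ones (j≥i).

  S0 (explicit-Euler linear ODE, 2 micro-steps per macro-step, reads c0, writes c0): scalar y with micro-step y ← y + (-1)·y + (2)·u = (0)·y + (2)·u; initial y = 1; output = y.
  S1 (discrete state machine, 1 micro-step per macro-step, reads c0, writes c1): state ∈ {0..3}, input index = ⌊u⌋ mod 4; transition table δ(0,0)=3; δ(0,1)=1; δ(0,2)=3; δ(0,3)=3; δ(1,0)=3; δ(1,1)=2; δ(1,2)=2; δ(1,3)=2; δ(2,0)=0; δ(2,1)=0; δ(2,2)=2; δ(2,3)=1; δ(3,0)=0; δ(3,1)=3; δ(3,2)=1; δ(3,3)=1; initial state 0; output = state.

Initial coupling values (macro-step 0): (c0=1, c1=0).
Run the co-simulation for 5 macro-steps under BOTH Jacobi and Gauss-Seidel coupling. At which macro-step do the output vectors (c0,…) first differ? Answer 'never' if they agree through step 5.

[Jacobi] macro 1: S0 reads c0=1 → after 2×micro: 2; S1 reads c0=1 → after 1×micro: 1 ⇒ (c0=2, c1=1)
[Jacobi] macro 2: S0 reads c0=2 → after 2×micro: 4; S1 reads c0=2 → after 1×micro: 2 ⇒ (c0=4, c1=2)
[Jacobi] macro 3: S0 reads c0=4 → after 2×micro: 8; S1 reads c0=4 → after 1×micro: 0 ⇒ (c0=8, c1=0)
[Jacobi] macro 4: S0 reads c0=8 → after 2×micro: 16; S1 reads c0=8 → after 1×micro: 3 ⇒ (c0=16, c1=3)
[Jacobi] macro 5: S0 reads c0=16 → after 2×micro: 32; S1 reads c0=16 → after 1×micro: 0 ⇒ (c0=32, c1=0)
[Gauss-Seidel] macro 1: S0 reads c0=1 → after 2×micro: 2; S1 reads c0=2 → after 1×micro: 3 ⇒ (c0=2, c1=3)
[Gauss-Seidel] macro 2: S0 reads c0=2 → after 2×micro: 4; S1 reads c0=4 → after 1×micro: 0 ⇒ (c0=4, c1=0)
[Gauss-Seidel] macro 3: S0 reads c0=4 → after 2×micro: 8; S1 reads c0=8 → after 1×micro: 3 ⇒ (c0=8, c1=3)
[Gauss-Seidel] macro 4: S0 reads c0=8 → after 2×micro: 16; S1 reads c0=16 → after 1×micro: 0 ⇒ (c0=16, c1=0)
[Gauss-Seidel] macro 5: S0 reads c0=16 → after 2×micro: 32; S1 reads c0=32 → after 1×micro: 3 ⇒ (c0=32, c1=3)

first divergence at macro-step: 1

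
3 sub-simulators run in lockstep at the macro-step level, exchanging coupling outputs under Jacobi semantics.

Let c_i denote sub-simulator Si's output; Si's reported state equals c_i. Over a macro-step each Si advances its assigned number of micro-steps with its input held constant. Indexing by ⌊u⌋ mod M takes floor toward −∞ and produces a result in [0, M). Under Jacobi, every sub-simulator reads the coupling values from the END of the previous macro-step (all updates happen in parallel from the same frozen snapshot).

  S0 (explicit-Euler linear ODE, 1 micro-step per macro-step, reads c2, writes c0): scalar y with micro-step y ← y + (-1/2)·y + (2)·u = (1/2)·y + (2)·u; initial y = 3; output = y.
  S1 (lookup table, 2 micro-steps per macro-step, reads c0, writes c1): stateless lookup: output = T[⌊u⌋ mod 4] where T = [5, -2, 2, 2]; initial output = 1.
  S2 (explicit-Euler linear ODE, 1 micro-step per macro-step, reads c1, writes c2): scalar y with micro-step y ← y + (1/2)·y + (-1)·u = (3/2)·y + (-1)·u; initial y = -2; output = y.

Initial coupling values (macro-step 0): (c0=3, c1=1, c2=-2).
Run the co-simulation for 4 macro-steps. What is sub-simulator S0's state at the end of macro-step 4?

macro 1: S0 reads c2=-2 → after 1×micro: -5/2; S1 reads c0=3 → after 2×micro: 2; S2 reads c1=1 → after 1×micro: -4 ⇒ (c0=-5/2, c1=2, c2=-4)
macro 2: S0 reads c2=-4 → after 1×micro: -37/4; S1 reads c0=-5/2 → after 2×micro: -2; S2 reads c1=2 → after 1×micro: -8 ⇒ (c0=-37/4, c1=-2, c2=-8)
macro 3: S0 reads c2=-8 → after 1×micro: -165/8; S1 reads c0=-37/4 → after 2×micro: 2; S2 reads c1=-2 → after 1×micro: -10 ⇒ (c0=-165/8, c1=2, c2=-10)
macro 4: S0 reads c2=-10 → after 1×micro: -485/16; S1 reads c0=-165/8 → after 2×micro: 2; S2 reads c1=2 → after 1×micro: -17 ⇒ (c0=-485/16, c1=2, c2=-17)

S0 state at macro-step 4 = -485/16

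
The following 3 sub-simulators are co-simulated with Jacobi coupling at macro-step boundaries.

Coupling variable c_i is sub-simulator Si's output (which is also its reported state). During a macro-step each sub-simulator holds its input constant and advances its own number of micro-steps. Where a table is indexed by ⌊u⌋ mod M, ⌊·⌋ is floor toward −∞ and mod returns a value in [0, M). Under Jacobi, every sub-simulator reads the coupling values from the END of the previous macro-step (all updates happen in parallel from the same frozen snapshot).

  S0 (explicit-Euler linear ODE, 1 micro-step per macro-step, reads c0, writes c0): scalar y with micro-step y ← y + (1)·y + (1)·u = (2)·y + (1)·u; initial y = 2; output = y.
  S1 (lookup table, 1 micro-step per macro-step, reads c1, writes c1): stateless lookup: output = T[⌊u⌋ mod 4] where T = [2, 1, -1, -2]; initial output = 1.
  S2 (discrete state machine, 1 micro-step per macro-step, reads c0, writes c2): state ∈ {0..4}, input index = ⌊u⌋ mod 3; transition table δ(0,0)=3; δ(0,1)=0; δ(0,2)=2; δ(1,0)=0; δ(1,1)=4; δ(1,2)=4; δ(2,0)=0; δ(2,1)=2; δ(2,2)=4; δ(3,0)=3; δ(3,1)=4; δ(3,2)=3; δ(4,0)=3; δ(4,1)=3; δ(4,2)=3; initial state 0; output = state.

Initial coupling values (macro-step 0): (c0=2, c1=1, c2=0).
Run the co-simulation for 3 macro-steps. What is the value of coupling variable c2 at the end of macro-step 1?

c2 at macro-step 1 = 2

macro 1: S0 reads c0=2 → after 1×micro: 6; S1 reads c1=1 → after 1×micro: 1; S2 reads c0=2 → after 1×micro: 2 ⇒ (c0=6, c1=1, c2=2)
macro 2: S0 reads c0=6 → after 1×micro: 18; S1 reads c1=1 → after 1×micro: 1; S2 reads c0=6 → after 1×micro: 0 ⇒ (c0=18, c1=1, c2=0)
macro 3: S0 reads c0=18 → after 1×micro: 54; S1 reads c1=1 → after 1×micro: 1; S2 reads c0=18 → after 1×micro: 3 ⇒ (c0=54, c1=1, c2=3)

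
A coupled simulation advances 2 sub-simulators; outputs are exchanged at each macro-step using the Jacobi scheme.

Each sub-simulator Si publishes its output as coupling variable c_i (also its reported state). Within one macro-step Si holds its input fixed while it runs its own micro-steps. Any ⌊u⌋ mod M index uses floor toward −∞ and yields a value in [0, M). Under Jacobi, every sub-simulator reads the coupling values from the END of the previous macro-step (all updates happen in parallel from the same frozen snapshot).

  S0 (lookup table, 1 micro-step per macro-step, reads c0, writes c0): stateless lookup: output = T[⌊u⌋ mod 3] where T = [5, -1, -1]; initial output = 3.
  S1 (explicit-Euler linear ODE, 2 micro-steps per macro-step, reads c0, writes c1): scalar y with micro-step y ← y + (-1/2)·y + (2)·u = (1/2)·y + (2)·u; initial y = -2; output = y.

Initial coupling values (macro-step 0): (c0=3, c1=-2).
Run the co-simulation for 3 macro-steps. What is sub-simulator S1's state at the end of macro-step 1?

S1 state at macro-step 1 = 17/2

macro 1: S0 reads c0=3 → after 1×micro: 5; S1 reads c0=3 → after 2×micro: 17/2 ⇒ (c0=5, c1=17/2)
macro 2: S0 reads c0=5 → after 1×micro: -1; S1 reads c0=5 → after 2×micro: 137/8 ⇒ (c0=-1, c1=137/8)
macro 3: S0 reads c0=-1 → after 1×micro: -1; S1 reads c0=-1 → after 2×micro: 41/32 ⇒ (c0=-1, c1=41/32)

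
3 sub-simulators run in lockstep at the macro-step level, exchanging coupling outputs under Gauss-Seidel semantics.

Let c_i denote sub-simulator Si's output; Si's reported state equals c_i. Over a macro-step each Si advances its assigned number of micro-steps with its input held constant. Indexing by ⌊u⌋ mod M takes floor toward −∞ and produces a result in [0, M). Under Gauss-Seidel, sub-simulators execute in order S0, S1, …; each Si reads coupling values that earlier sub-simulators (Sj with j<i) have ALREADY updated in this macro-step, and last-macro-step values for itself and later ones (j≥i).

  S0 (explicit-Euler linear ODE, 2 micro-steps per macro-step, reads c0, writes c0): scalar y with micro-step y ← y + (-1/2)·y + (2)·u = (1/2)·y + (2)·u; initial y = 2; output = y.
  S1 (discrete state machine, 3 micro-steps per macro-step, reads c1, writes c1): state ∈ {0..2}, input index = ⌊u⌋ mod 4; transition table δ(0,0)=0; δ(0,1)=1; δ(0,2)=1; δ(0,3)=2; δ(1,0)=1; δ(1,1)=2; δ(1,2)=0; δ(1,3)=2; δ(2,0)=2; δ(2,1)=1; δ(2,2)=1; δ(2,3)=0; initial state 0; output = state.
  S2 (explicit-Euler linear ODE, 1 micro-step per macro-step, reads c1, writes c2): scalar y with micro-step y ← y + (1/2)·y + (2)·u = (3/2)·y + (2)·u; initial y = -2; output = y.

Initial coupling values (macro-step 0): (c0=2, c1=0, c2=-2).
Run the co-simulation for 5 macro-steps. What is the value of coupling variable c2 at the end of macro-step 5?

macro 1: S0 reads c0=2 → after 2×micro: 13/2; S1 reads c1=0 → after 3×micro: 0; S2 reads c1=0 → after 1×micro: -3 ⇒ (c0=13/2, c1=0, c2=-3)
macro 2: S0 reads c0=13/2 → after 2×micro: 169/8; S1 reads c1=0 → after 3×micro: 0; S2 reads c1=0 → after 1×micro: -9/2 ⇒ (c0=169/8, c1=0, c2=-9/2)
macro 3: S0 reads c0=169/8 → after 2×micro: 2197/32; S1 reads c1=0 → after 3×micro: 0; S2 reads c1=0 → after 1×micro: -27/4 ⇒ (c0=2197/32, c1=0, c2=-27/4)
macro 4: S0 reads c0=2197/32 → after 2×micro: 28561/128; S1 reads c1=0 → after 3×micro: 0; S2 reads c1=0 → after 1×micro: -81/8 ⇒ (c0=28561/128, c1=0, c2=-81/8)
macro 5: S0 reads c0=28561/128 → after 2×micro: 371293/512; S1 reads c1=0 → after 3×micro: 0; S2 reads c1=0 → after 1×micro: -243/16 ⇒ (c0=371293/512, c1=0, c2=-243/16)

c2 at macro-step 5 = -243/16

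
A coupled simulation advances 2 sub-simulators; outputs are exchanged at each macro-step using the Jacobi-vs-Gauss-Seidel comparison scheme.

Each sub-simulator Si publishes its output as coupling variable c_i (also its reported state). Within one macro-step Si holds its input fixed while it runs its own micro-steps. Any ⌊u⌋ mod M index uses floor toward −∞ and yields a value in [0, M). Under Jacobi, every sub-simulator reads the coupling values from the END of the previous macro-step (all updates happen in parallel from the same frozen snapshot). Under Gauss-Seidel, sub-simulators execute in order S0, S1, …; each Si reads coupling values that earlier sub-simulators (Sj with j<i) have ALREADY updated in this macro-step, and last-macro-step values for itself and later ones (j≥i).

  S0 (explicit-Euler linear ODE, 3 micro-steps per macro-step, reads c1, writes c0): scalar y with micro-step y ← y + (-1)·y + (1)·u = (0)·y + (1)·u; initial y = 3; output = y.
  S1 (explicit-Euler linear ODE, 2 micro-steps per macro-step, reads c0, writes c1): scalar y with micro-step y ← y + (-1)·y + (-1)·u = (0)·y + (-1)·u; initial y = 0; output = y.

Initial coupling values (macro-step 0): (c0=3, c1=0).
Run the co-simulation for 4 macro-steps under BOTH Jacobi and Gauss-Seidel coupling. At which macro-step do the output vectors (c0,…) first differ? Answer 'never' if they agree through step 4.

first divergence at macro-step: 1

[Jacobi] macro 1: S0 reads c1=0 → after 3×micro: 0; S1 reads c0=3 → after 2×micro: -3 ⇒ (c0=0, c1=-3)
[Jacobi] macro 2: S0 reads c1=-3 → after 3×micro: -3; S1 reads c0=0 → after 2×micro: 0 ⇒ (c0=-3, c1=0)
[Jacobi] macro 3: S0 reads c1=0 → after 3×micro: 0; S1 reads c0=-3 → after 2×micro: 3 ⇒ (c0=0, c1=3)
[Jacobi] macro 4: S0 reads c1=3 → after 3×micro: 3; S1 reads c0=0 → after 2×micro: 0 ⇒ (c0=3, c1=0)
[Gauss-Seidel] macro 1: S0 reads c1=0 → after 3×micro: 0; S1 reads c0=0 → after 2×micro: 0 ⇒ (c0=0, c1=0)
[Gauss-Seidel] macro 2: S0 reads c1=0 → after 3×micro: 0; S1 reads c0=0 → after 2×micro: 0 ⇒ (c0=0, c1=0)
[Gauss-Seidel] macro 3: S0 reads c1=0 → after 3×micro: 0; S1 reads c0=0 → after 2×micro: 0 ⇒ (c0=0, c1=0)
[Gauss-Seidel] macro 4: S0 reads c1=0 → after 3×micro: 0; S1 reads c0=0 → after 2×micro: 0 ⇒ (c0=0, c1=0)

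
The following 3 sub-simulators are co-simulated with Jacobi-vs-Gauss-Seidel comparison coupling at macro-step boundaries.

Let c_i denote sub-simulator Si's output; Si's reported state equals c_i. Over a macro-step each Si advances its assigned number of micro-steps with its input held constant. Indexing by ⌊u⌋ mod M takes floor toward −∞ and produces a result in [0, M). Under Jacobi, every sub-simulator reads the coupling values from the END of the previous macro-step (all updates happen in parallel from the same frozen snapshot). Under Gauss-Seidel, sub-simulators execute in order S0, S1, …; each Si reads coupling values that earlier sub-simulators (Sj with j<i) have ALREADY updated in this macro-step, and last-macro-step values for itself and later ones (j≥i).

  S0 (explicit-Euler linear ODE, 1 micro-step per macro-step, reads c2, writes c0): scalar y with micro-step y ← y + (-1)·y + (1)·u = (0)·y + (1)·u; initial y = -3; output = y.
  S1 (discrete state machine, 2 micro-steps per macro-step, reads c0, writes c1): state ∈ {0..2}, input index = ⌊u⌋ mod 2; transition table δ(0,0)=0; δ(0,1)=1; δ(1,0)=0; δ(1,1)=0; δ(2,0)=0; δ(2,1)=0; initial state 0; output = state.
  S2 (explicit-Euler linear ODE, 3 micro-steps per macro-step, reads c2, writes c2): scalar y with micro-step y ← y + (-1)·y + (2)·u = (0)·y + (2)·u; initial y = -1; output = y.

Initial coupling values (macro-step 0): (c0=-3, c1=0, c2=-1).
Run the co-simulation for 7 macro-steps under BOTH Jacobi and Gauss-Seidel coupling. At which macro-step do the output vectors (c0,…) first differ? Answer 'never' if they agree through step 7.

first divergence at macro-step: never

[Jacobi] macro 1: S0 reads c2=-1 → after 1×micro: -1; S1 reads c0=-3 → after 2×micro: 0; S2 reads c2=-1 → after 3×micro: -2 ⇒ (c0=-1, c1=0, c2=-2)
[Jacobi] macro 2: S0 reads c2=-2 → after 1×micro: -2; S1 reads c0=-1 → after 2×micro: 0; S2 reads c2=-2 → after 3×micro: -4 ⇒ (c0=-2, c1=0, c2=-4)
[Jacobi] macro 3: S0 reads c2=-4 → after 1×micro: -4; S1 reads c0=-2 → after 2×micro: 0; S2 reads c2=-4 → after 3×micro: -8 ⇒ (c0=-4, c1=0, c2=-8)
[Jacobi] macro 4: S0 reads c2=-8 → after 1×micro: -8; S1 reads c0=-4 → after 2×micro: 0; S2 reads c2=-8 → after 3×micro: -16 ⇒ (c0=-8, c1=0, c2=-16)
[Jacobi] macro 5: S0 reads c2=-16 → after 1×micro: -16; S1 reads c0=-8 → after 2×micro: 0; S2 reads c2=-16 → after 3×micro: -32 ⇒ (c0=-16, c1=0, c2=-32)
[Jacobi] macro 6: S0 reads c2=-32 → after 1×micro: -32; S1 reads c0=-16 → after 2×micro: 0; S2 reads c2=-32 → after 3×micro: -64 ⇒ (c0=-32, c1=0, c2=-64)
[Jacobi] macro 7: S0 reads c2=-64 → after 1×micro: -64; S1 reads c0=-32 → after 2×micro: 0; S2 reads c2=-64 → after 3×micro: -128 ⇒ (c0=-64, c1=0, c2=-128)
[Gauss-Seidel] macro 1: S0 reads c2=-1 → after 1×micro: -1; S1 reads c0=-1 → after 2×micro: 0; S2 reads c2=-1 → after 3×micro: -2 ⇒ (c0=-1, c1=0, c2=-2)
[Gauss-Seidel] macro 2: S0 reads c2=-2 → after 1×micro: -2; S1 reads c0=-2 → after 2×micro: 0; S2 reads c2=-2 → after 3×micro: -4 ⇒ (c0=-2, c1=0, c2=-4)
[Gauss-Seidel] macro 3: S0 reads c2=-4 → after 1×micro: -4; S1 reads c0=-4 → after 2×micro: 0; S2 reads c2=-4 → after 3×micro: -8 ⇒ (c0=-4, c1=0, c2=-8)
[Gauss-Seidel] macro 4: S0 reads c2=-8 → after 1×micro: -8; S1 reads c0=-8 → after 2×micro: 0; S2 reads c2=-8 → after 3×micro: -16 ⇒ (c0=-8, c1=0, c2=-16)
[Gauss-Seidel] macro 5: S0 reads c2=-16 → after 1×micro: -16; S1 reads c0=-16 → after 2×micro: 0; S2 reads c2=-16 → after 3×micro: -32 ⇒ (c0=-16, c1=0, c2=-32)
[Gauss-Seidel] macro 6: S0 reads c2=-32 → after 1×micro: -32; S1 reads c0=-32 → after 2×micro: 0; S2 reads c2=-32 → after 3×micro: -64 ⇒ (c0=-32, c1=0, c2=-64)
[Gauss-Seidel] macro 7: S0 reads c2=-64 → after 1×micro: -64; S1 reads c0=-64 → after 2×micro: 0; S2 reads c2=-64 → after 3×micro: -128 ⇒ (c0=-64, c1=0, c2=-128)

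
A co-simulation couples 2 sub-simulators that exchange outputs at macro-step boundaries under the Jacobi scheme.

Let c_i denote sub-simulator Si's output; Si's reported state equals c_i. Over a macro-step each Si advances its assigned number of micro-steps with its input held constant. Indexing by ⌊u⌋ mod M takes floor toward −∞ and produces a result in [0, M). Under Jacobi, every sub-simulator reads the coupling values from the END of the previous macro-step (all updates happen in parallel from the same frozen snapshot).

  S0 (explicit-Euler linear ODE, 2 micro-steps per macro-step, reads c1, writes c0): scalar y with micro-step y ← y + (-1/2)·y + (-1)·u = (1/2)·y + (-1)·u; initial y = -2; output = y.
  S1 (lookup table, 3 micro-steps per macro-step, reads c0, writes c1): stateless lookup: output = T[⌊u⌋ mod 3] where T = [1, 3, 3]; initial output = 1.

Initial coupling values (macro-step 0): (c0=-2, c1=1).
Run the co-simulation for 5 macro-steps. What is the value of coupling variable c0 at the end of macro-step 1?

c0 at macro-step 1 = -2

macro 1: S0 reads c1=1 → after 2×micro: -2; S1 reads c0=-2 → after 3×micro: 3 ⇒ (c0=-2, c1=3)
macro 2: S0 reads c1=3 → after 2×micro: -5; S1 reads c0=-2 → after 3×micro: 3 ⇒ (c0=-5, c1=3)
macro 3: S0 reads c1=3 → after 2×micro: -23/4; S1 reads c0=-5 → after 3×micro: 3 ⇒ (c0=-23/4, c1=3)
macro 4: S0 reads c1=3 → after 2×micro: -95/16; S1 reads c0=-23/4 → after 3×micro: 1 ⇒ (c0=-95/16, c1=1)
macro 5: S0 reads c1=1 → after 2×micro: -191/64; S1 reads c0=-95/16 → after 3×micro: 1 ⇒ (c0=-191/64, c1=1)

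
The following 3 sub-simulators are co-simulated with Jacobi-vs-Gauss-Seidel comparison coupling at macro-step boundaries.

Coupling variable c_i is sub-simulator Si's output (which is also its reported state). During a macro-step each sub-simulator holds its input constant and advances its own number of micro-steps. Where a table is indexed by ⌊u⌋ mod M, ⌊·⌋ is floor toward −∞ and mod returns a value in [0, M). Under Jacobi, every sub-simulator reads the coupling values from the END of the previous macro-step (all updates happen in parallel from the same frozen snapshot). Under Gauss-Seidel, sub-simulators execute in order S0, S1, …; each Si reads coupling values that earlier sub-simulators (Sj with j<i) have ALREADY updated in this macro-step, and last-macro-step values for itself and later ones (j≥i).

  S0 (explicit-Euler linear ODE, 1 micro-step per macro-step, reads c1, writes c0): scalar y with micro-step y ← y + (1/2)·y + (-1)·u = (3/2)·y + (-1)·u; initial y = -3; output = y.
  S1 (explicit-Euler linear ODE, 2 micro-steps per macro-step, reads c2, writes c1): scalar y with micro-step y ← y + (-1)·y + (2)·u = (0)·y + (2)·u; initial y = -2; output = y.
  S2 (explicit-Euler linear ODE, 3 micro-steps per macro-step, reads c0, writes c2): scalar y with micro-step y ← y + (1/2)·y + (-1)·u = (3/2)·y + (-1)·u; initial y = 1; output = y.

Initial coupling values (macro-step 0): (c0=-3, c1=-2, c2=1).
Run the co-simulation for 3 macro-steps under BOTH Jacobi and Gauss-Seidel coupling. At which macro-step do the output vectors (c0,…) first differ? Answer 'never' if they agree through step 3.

[Jacobi] macro 1: S0 reads c1=-2 → after 1×micro: -5/2; S1 reads c2=1 → after 2×micro: 2; S2 reads c0=-3 → after 3×micro: 141/8 ⇒ (c0=-5/2, c1=2, c2=141/8)
[Jacobi] macro 2: S0 reads c1=2 → after 1×micro: -23/4; S1 reads c2=141/8 → after 2×micro: 141/4; S2 reads c0=-5/2 → after 3×micro: 4567/64 ⇒ (c0=-23/4, c1=141/4, c2=4567/64)
[Jacobi] macro 3: S0 reads c1=141/4 → after 1×micro: -351/8; S1 reads c2=4567/64 → after 2×micro: 4567/32; S2 reads c0=-23/4 → after 3×micro: 137293/512 ⇒ (c0=-351/8, c1=4567/32, c2=137293/512)
[Gauss-Seidel] macro 1: S0 reads c1=-2 → after 1×micro: -5/2; S1 reads c2=1 → after 2×micro: 2; S2 reads c0=-5/2 → after 3×micro: 61/4 ⇒ (c0=-5/2, c1=2, c2=61/4)
[Gauss-Seidel] macro 2: S0 reads c1=2 → after 1×micro: -23/4; S1 reads c2=61/4 → after 2×micro: 61/2; S2 reads c0=-23/4 → after 3×micro: 2521/32 ⇒ (c0=-23/4, c1=61/2, c2=2521/32)
[Gauss-Seidel] macro 3: S0 reads c1=61/2 → after 1×micro: -313/8; S1 reads c2=2521/32 → after 2×micro: 2521/16; S2 reads c0=-313/8 → after 3×micro: 115643/256 ⇒ (c0=-313/8, c1=2521/16, c2=115643/256)

first divergence at macro-step: 1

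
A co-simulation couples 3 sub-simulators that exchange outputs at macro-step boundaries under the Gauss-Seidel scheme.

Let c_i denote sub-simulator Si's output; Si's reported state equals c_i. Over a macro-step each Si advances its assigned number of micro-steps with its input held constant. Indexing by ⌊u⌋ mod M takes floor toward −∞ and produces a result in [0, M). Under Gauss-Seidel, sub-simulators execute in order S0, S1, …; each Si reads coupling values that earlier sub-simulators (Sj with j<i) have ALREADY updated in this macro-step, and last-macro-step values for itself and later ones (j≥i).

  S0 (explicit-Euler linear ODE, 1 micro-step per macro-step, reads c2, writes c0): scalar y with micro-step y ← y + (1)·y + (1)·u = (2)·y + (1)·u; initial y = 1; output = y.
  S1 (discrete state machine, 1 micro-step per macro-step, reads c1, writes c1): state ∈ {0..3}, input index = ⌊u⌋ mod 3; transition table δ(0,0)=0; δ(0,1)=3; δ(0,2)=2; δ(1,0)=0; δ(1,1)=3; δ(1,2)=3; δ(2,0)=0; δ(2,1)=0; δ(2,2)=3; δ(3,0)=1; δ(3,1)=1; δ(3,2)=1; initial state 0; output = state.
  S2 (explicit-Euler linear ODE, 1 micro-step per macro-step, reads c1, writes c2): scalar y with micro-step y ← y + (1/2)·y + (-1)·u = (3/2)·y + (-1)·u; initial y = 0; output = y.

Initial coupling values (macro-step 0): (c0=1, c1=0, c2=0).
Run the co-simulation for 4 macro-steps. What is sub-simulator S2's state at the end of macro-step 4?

macro 1: S0 reads c2=0 → after 1×micro: 2; S1 reads c1=0 → after 1×micro: 0; S2 reads c1=0 → after 1×micro: 0 ⇒ (c0=2, c1=0, c2=0)
macro 2: S0 reads c2=0 → after 1×micro: 4; S1 reads c1=0 → after 1×micro: 0; S2 reads c1=0 → after 1×micro: 0 ⇒ (c0=4, c1=0, c2=0)
macro 3: S0 reads c2=0 → after 1×micro: 8; S1 reads c1=0 → after 1×micro: 0; S2 reads c1=0 → after 1×micro: 0 ⇒ (c0=8, c1=0, c2=0)
macro 4: S0 reads c2=0 → after 1×micro: 16; S1 reads c1=0 → after 1×micro: 0; S2 reads c1=0 → after 1×micro: 0 ⇒ (c0=16, c1=0, c2=0)

S2 state at macro-step 4 = 0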